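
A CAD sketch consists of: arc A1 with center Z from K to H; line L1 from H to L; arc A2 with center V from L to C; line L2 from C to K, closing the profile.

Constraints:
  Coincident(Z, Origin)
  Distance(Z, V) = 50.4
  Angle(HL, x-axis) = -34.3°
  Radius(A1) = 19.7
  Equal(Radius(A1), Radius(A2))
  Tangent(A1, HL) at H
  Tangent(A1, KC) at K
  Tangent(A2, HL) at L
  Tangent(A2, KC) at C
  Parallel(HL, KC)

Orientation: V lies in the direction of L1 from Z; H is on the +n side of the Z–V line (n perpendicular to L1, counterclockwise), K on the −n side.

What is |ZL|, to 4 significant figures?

54.11

Tangency of A1 to both parallel lines with radius 19.7 puts H and K at Z ± 19.7·n: H = (11.10, 16.27), K = (-11.10, -16.27). Equal radii place L and C the same way about V: L = V + 19.7·n = (52.74, -12.13), C = V − 19.7·n = (30.53, -44.68). Then |ZL| = |L − Z| = 54.11.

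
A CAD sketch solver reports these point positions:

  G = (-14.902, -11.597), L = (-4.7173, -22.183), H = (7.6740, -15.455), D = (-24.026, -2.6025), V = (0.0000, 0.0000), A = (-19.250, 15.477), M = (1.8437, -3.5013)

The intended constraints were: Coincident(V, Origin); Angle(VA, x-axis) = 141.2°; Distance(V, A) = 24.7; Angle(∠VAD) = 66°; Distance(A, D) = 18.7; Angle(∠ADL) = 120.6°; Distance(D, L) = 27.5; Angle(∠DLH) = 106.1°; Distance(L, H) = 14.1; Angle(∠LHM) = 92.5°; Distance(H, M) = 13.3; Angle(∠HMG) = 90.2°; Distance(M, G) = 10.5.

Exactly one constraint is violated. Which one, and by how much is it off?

Distance(M, G) = 10.5 — off by 8.10.

V = (0.00, 0.00) ✓; VA at 141.2° ✓; |VA| = 24.70 ✓; ∠VAD = 66.00° ✓; |AD| = 18.70 ✓; ∠ADL = 120.6° ✓; |DL| = 27.50 ✓; ∠DLH = 106.1° ✓; |LH| = 14.10 ✓; ∠LHM = 92.50° ✓; |HM| = 13.30 ✓; ∠HMG = 90.20° ✓; |MG| = 18.60 ✗.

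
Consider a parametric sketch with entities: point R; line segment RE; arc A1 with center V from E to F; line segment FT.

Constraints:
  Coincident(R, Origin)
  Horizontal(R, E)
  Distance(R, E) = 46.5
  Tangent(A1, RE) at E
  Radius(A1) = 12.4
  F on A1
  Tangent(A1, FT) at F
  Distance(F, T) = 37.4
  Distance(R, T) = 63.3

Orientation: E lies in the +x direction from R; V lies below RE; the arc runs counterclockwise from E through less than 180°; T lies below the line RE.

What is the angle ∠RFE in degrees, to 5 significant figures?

110.55°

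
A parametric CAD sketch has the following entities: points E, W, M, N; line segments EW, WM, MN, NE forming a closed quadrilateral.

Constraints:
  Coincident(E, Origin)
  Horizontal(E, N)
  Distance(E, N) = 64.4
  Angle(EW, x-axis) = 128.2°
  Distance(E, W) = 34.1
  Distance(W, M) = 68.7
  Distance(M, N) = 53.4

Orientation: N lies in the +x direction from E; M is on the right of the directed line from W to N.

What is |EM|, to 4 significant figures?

34.65

Checks: |WM| = 68.70 ✓; |MN| = 53.40 ✓.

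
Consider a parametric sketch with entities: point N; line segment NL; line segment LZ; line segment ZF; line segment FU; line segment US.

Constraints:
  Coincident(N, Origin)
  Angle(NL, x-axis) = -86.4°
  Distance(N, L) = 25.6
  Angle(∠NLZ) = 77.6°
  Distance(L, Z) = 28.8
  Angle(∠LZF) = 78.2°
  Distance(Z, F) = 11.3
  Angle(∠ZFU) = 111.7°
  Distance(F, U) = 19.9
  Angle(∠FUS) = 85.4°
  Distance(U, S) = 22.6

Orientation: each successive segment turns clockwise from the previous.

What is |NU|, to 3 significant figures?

10.6

N is at the origin; NL runs at -86.4° with length 25.6, so L = (1.61, -25.5). ∠NLZ = 77.6° gives LZ at 171° from the x-axis; with |LZ| = 28.8, Z = (-26.9, -21.1). ∠LZF = 78.2° gives ZF at 69.4° from the x-axis; with |ZF| = 11.3, F = (-22.9, -10.6). ∠ZFU = 111.7° gives FU at 1.10° from the x-axis; with |FU| = 19.9, U = (-2.98, -10.2). Then |NU| = |U − N| = 10.6.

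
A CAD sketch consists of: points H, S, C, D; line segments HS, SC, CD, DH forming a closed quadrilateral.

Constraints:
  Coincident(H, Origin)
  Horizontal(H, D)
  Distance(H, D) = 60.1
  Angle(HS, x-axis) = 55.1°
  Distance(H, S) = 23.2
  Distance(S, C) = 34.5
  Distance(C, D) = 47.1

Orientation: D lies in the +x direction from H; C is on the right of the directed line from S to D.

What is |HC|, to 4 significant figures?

21.91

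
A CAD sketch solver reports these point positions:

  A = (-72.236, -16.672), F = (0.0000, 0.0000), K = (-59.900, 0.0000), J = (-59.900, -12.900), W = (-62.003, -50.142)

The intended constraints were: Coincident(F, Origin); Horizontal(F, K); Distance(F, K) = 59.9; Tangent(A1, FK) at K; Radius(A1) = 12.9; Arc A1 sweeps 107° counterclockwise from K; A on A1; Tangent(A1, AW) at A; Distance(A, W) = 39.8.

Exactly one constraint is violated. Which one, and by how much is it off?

Distance(A, W) = 39.8 — off by 4.80.

F = (0.00, 0.00) ✓; F.y = 0.00, K.y = 0.00 ✓; |FK| = 59.90 ✓; ∠(JK, KF) = 90.00° ✓; |JK| = 12.90 ✓; bearing(J→A) − bearing(J→K) = 107.0° ✓; |JA| = 12.90 ✓; ∠(JA, AW) = 90.00° ✓; |AW| = 35.00 ✗.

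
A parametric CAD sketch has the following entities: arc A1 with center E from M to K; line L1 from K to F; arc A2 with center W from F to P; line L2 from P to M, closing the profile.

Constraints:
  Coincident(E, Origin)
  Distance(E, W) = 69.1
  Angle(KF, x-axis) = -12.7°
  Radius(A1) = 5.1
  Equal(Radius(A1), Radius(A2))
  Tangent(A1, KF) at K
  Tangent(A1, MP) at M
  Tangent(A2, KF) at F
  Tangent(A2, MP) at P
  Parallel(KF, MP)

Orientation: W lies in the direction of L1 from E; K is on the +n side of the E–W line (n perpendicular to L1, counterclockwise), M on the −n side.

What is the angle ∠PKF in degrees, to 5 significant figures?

8.3969°

The slot axis is L1's direction at -12.7°, so u = (cos -12.7°, sin -12.7°) = (0.97553, -0.21985) and n = (−sin -12.7°, cos -12.7°) = (0.21985, 0.97553). E is at the origin and W lies 69.1 along u from E, so W = 69.1·u = (67.409, -15.191). Tangency of A1 to both parallel lines with radius 5.1 puts K and M at E ± 5.1·n: K = (1.1212, 4.9752), M = (-1.1212, -4.9752). Equal radii place F and P the same way about W: F = W + 5.1·n = (68.531, -10.216), P = W − 5.1·n = (66.288, -20.167). Then cos ∠PKF = KP·KF / (|KP||KF|), giving 8.3969°.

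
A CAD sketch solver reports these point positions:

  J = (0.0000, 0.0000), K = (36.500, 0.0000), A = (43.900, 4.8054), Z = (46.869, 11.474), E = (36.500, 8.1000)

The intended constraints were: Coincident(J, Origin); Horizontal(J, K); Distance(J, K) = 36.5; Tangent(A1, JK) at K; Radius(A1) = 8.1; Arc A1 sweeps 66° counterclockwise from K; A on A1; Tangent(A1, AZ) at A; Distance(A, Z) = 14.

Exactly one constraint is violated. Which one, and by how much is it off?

Distance(A, Z) = 14 — off by 6.70.

J = (0.00, 0.00) ✓; J.y = 0.00, K.y = 0.00 ✓; |JK| = 36.50 ✓; ∠(EK, KJ) = 90.00° ✓; |EK| = 8.100 ✓; bearing(E→A) − bearing(E→K) = 66.00° ✓; |EA| = 8.100 ✓; ∠(EA, AZ) = 90.00° ✓; |AZ| = 7.300 ✗.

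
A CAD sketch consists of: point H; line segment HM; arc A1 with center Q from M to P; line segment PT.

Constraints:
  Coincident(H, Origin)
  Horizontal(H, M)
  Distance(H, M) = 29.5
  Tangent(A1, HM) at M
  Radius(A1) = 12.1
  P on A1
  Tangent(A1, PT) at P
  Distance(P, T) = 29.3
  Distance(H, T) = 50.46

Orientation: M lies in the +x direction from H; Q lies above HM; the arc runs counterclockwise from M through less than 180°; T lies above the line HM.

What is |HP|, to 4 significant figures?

43.91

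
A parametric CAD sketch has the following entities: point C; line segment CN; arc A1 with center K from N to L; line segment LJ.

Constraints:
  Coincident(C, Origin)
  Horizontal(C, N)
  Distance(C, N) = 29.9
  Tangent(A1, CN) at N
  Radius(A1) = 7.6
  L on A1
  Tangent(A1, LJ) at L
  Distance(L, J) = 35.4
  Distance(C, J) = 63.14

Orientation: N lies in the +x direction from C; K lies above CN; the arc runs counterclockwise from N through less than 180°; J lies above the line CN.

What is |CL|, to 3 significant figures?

37.1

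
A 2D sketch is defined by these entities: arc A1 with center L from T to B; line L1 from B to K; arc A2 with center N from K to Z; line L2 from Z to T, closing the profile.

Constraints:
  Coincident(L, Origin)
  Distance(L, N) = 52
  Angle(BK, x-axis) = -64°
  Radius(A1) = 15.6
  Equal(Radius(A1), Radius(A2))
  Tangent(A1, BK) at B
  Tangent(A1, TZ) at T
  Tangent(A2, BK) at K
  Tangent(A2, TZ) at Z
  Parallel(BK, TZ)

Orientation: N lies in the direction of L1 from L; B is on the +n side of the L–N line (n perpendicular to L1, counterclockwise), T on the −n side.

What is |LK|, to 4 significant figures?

54.29

The slot axis is L1's direction at -64.0°, so u = (cos -64.0°, sin -64.0°) = (0.4384, -0.8988) and n = (−sin -64.0°, cos -64.0°) = (0.8988, 0.4384). L is at the origin and N lies 52.0 along u from L, so N = 52.0·u = (22.80, -46.74). Tangency of A1 to both parallel lines with radius 15.6 puts B and T at L ± 15.6·n: B = (14.02, 6.839), T = (-14.02, -6.839). Equal radii place K and Z the same way about N: K = N + 15.6·n = (36.82, -39.90), Z = N − 15.6·n = (8.774, -53.58). Then |LK| = |K − L| = 54.29.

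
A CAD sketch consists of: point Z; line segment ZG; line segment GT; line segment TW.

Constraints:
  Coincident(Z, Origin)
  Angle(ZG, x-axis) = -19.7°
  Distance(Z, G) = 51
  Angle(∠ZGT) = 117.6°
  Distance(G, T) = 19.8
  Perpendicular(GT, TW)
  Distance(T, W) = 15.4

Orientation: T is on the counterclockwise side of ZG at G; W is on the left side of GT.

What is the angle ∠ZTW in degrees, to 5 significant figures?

43.857°

Z is at the origin; ZG runs at -19.7° with length 51.0, so G = 51.0·(cos -19.7°, sin -19.7°) = (48.015, -17.192). ∠ZGT = 117.6°, so GT runs at -19.7° + (180° − 117.6°) = 42.700° from the x-axis; with |GT| = 19.8, T = G + 19.8·(cos 42.700°, sin 42.700°) = (62.566, -3.7643). GT ⟂ TW; with |TW| = 15.4 on the left of GT, W = T + 15.4·(-0.67816, 0.73491) = (52.123, 7.5534). Then cos ∠ZTW = TZ·TW / (|TZ||TW|), giving 43.857°.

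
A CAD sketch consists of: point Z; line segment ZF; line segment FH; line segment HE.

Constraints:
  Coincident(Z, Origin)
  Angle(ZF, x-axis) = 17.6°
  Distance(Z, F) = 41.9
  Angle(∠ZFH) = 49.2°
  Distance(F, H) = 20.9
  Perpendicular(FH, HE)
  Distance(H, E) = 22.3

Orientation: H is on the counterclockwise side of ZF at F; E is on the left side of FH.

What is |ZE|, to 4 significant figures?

11.43

Z is at the origin; ZF runs at 17.6° with length 41.9, so F = 41.9·(cos 17.6°, sin 17.6°) = (39.94, 12.67). ∠ZFH = 49.2°, so FH runs at 17.6° + (180° − 49.2°) = 148.4° from the x-axis; with |FH| = 20.9, H = F + 20.9·(cos 148.4°, sin 148.4°) = (22.14, 23.62). The perpendicularity gives HE at right angles to FH; with |HE| = 22.3 on the left of FH, E = H + 22.3·(-0.5240, -0.8517) = (10.45, 4.627). Then |ZE| = |E − Z| = 11.43.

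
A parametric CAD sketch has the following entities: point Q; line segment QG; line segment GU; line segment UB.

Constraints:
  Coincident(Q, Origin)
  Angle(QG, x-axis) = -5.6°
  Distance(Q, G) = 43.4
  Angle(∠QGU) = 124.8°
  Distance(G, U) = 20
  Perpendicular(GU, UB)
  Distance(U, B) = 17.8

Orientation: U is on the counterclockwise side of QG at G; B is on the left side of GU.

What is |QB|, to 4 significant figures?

48.19

∠QGU = 124.8°, so GU runs at -5.6° + (180° − 124.8°) = 49.60° from the x-axis; with |GU| = 20.0, U = G + 20.0·(cos 49.60°, sin 49.60°) = (56.16, 11.00). The perpendicularity gives UB at right angles to GU; with |UB| = 17.8 on the left of GU, B = U + 17.8·(-0.7615, 0.6481) = (42.60, 22.53). Then |QB| = |B − Q| = 48.19.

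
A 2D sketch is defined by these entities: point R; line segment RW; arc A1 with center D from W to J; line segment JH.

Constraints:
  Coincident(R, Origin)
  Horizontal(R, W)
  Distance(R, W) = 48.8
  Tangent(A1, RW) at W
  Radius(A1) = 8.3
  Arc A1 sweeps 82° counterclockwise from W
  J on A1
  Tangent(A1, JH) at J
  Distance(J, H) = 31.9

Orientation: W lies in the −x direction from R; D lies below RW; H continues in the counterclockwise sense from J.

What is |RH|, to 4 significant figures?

72.65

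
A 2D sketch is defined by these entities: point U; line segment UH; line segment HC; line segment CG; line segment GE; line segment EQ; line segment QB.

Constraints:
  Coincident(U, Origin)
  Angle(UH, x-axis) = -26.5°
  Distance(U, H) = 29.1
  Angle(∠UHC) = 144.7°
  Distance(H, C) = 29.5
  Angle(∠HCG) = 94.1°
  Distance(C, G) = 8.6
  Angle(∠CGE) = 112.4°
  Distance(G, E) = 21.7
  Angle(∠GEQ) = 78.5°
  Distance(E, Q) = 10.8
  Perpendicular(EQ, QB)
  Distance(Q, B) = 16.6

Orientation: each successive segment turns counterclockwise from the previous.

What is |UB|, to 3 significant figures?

49.5

∠GEQ = 78.5° gives EQ at -96.2° from the x-axis; with |EQ| = 10.8, Q = (32.7, -4.04). EQ is perpendicular to QB, so QB runs at -6.20°; with |QB| = 16.6, B = (49.2, -5.83). Then |UB| = |B − U| = 49.5.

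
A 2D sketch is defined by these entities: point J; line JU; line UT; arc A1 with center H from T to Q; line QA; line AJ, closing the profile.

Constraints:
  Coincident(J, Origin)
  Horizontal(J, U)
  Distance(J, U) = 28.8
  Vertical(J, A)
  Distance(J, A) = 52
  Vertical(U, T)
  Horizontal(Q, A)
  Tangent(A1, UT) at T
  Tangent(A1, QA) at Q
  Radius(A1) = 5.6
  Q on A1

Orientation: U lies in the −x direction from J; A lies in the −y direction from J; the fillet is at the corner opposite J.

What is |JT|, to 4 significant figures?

54.61

J is at the origin; JU is horizontal with |JU| = 28.8 and U on the −x side, so U = (-28.80, 0.000). J and A share the same x with |JA| = 52.0 and A on the −y side, so A = (0.000, -52.00). The virtual corner opposite J is at (-28.80, -52.00). Since A1 is tangent to UT there, HT ⟂ UT and tangency of A1 to QA means the radius HQ is perpendicular to QA, with radius 5.6, so the center H sits 5.6 in from both sides at H = (-23.20, -46.40). That places the tangent points at T = (-28.80, -46.40) on UT and Q = (-23.20, -52.00) on QA. Then |JT| = |T − J| = 54.61.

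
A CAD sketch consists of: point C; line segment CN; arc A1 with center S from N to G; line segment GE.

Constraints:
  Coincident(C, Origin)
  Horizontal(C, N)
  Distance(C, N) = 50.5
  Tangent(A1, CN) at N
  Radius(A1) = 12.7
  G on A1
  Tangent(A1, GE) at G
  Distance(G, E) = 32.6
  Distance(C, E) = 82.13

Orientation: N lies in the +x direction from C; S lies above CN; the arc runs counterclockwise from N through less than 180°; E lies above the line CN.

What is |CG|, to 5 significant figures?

63.464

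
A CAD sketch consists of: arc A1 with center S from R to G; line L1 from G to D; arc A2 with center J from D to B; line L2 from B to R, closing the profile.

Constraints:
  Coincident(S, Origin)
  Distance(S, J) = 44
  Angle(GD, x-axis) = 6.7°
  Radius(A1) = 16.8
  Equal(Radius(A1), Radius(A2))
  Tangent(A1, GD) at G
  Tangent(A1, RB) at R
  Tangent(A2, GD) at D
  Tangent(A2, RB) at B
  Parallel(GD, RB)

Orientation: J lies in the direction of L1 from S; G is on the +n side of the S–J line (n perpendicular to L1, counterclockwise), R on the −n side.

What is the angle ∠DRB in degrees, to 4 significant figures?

37.37°

The slot axis is L1's direction at 6.7°, so u = (cos 6.7°, sin 6.7°) = (0.9932, 0.1167) and n = (−sin 6.7°, cos 6.7°) = (-0.1167, 0.9932). S is at the origin and J lies 44.0 along u from S, so J = 44.0·u = (43.70, 5.134). Tangency of A1 to both parallel lines with radius 16.8 puts G and R at S ± 16.8·n: G = (-1.960, 16.69), R = (1.960, -16.69). Equal radii place D and B the same way about J: D = J + 16.8·n = (41.74, 21.82), B = J − 16.8·n = (45.66, -11.55). Then cos ∠DRB = RD·RB / (|RD||RB|), giving 37.37°.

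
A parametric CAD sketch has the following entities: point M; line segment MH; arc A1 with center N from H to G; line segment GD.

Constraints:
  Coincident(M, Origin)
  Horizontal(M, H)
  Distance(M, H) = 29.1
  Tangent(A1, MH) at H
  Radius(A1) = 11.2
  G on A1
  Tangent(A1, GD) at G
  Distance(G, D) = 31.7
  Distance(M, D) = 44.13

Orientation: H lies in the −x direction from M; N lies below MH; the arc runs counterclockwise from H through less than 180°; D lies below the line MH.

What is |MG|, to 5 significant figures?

41.680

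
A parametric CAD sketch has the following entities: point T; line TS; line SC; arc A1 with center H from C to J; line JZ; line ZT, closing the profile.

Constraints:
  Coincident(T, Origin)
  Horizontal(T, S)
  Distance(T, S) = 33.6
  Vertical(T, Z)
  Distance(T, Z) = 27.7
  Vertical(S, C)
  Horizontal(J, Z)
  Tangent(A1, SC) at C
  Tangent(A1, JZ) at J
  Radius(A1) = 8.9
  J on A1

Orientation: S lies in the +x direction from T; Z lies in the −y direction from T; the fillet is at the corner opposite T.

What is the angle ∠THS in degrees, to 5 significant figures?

78.057°

T is at the origin; T and S share the same y with |TS| = 33.6 and S on the +x side, so S = (33.600, 0.0000). TZ is vertical with |TZ| = 27.7 and Z on the −y side, so Z = (0.0000, -27.700). The virtual corner opposite T is at (33.600, -27.700). Since A1 is tangent to SC there, HC ⟂ SC and tangency of A1 to JZ means the radius HJ is perpendicular to JZ, with radius 8.9, so the center H sits 8.9 in from both sides at H = (24.700, -18.800). Then cos ∠THS = HT·HS / (|HT||HS|), giving 78.057°.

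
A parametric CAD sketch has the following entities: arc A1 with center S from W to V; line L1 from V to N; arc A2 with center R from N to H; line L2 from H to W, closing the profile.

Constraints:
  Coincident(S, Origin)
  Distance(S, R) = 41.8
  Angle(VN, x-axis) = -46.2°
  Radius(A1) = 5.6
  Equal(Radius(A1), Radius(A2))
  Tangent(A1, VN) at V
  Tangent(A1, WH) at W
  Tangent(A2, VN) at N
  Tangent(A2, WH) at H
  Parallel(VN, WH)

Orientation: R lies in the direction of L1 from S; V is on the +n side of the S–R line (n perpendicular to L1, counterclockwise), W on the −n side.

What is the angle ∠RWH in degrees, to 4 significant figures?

7.631°

The slot axis is L1's direction at -46.2°, so u = (cos -46.2°, sin -46.2°) = (0.6921, -0.7218) and n = (−sin -46.2°, cos -46.2°) = (0.7218, 0.6921). S is at the origin and R lies 41.8 along u from S, so R = 41.8·u = (28.93, -30.17). Tangency of A1 to both parallel lines with radius 5.6 puts V and W at S ± 5.6·n: V = (4.042, 3.876), W = (-4.042, -3.876). Equal radii place N and H the same way about R: N = R + 5.6·n = (32.97, -26.29), H = R − 5.6·n = (24.89, -34.05). Then cos ∠RWH = WR·WH / (|WR||WH|), giving 7.631°.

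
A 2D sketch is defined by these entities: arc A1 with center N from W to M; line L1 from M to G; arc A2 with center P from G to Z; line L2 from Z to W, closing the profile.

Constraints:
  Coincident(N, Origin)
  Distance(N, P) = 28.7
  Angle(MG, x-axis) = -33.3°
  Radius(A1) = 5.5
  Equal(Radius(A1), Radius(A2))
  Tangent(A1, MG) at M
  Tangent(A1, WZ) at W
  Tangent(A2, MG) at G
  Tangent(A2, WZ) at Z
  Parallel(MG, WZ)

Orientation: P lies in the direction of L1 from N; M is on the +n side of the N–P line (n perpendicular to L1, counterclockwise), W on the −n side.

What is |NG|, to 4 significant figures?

29.22

The slot axis is L1's direction at -33.3°, so u = (cos -33.3°, sin -33.3°) = (0.8358, -0.5490) and n = (−sin -33.3°, cos -33.3°) = (0.5490, 0.8358). N is at the origin and P lies 28.7 along u from N, so P = 28.7·u = (23.99, -15.76). Tangency of A1 to both parallel lines with radius 5.5 puts M and W at N ± 5.5·n: M = (3.020, 4.597), W = (-3.020, -4.597). Equal radii place G and Z the same way about P: G = P + 5.5·n = (27.01, -11.16), Z = P − 5.5·n = (20.97, -20.35). Then |NG| = |G − N| = 29.22.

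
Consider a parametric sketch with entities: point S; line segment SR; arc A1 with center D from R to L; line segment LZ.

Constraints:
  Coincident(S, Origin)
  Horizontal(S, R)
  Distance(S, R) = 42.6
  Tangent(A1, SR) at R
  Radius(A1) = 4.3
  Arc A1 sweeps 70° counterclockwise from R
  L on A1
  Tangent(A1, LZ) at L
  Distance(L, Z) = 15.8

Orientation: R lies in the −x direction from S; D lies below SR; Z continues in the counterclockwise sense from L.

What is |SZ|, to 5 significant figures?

54.965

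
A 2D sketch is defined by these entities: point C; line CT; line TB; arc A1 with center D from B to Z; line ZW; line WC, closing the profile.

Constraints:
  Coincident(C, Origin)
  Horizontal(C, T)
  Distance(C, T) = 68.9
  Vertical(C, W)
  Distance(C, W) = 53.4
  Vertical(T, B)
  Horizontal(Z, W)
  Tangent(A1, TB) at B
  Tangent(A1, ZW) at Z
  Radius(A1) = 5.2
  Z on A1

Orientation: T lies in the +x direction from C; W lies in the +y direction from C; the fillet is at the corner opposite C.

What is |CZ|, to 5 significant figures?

83.122

The virtual corner opposite C is at (68.900, 53.400). Since A1 is tangent to TB there, DB ⟂ TB and A1 meets ZW tangentially, so DZ is at right angles to ZW, with radius 5.2, so the center D sits 5.2 in from both sides at D = (63.700, 48.200). That places the tangent points at B = (68.900, 48.200) on TB and Z = (63.700, 53.400) on ZW. Then |CZ| = |Z − C| = 83.122.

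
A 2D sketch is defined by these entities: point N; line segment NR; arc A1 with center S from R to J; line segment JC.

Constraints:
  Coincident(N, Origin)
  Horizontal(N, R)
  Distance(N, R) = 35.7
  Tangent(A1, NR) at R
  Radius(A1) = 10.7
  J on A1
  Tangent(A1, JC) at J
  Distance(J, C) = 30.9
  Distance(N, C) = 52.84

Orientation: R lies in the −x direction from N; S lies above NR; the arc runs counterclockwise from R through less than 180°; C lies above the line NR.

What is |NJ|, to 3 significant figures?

28.2

Checks: N = (0.00, 0.00) ✓; |SJ| = 10.70 ✓; ∠(SJ, JC) = 90.00° ✓; |JC| = 30.90 ✓; |NC| = 52.84 ✓.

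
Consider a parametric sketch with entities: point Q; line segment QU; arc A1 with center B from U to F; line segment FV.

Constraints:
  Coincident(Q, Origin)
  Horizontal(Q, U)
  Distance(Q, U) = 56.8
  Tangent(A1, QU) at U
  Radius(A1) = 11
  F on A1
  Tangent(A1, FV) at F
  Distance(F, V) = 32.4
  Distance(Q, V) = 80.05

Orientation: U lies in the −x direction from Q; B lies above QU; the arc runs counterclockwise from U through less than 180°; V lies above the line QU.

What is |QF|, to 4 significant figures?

51.03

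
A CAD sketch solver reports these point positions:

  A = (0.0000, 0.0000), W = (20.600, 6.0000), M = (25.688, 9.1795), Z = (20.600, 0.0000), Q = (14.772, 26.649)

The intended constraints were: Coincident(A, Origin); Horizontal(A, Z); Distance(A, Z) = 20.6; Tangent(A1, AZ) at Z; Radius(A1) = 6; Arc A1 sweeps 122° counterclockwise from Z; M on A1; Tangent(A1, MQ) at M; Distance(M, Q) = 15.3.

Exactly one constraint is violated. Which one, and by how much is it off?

Distance(M, Q) = 15.3 — off by 5.30.

A = (0.00, 0.00) ✓; A.y = 0.00, Z.y = 0.00 ✓; |AZ| = 20.60 ✓; ∠(WZ, ZA) = 90.00° ✓; |WZ| = 6.000 ✓; bearing(W→M) − bearing(W→Z) = 122.0° ✓; |WM| = 6.000 ✓; ∠(WM, MQ) = 90.00° ✓; |MQ| = 20.60 ✗.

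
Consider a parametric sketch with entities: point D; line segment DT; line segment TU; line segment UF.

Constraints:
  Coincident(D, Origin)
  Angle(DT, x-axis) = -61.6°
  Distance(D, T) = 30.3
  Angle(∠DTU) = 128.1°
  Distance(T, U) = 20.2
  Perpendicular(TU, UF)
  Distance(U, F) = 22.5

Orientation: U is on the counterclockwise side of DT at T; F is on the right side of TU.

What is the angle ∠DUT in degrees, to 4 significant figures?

31.51°

D is at the origin; DT runs at -61.6° with length 30.3, so T = 30.3·(cos -61.6°, sin -61.6°) = (14.41, -26.65). ∠DTU = 128.1°, so TU runs at -61.6° + (180° − 128.1°) = -9.700° from the x-axis; with |TU| = 20.2, U = T + 20.2·(cos -9.700°, sin -9.700°) = (34.32, -30.06). Then cos ∠DUT = UD·UT / (|UD||UT|), giving 31.51°.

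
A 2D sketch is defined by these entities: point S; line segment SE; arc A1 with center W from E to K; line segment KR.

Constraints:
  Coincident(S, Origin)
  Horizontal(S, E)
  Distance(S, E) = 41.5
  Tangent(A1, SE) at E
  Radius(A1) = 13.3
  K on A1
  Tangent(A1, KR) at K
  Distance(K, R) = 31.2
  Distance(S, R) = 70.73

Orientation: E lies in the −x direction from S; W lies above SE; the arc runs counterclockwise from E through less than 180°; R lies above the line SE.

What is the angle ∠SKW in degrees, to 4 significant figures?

97.96°

Checks: |WE| = 13.30 ✓; |WK| = 13.30 ✓; ∠(WK, KR) = 90.00° ✓; |KR| = 31.20 ✓; |SR| = 70.73 ✓.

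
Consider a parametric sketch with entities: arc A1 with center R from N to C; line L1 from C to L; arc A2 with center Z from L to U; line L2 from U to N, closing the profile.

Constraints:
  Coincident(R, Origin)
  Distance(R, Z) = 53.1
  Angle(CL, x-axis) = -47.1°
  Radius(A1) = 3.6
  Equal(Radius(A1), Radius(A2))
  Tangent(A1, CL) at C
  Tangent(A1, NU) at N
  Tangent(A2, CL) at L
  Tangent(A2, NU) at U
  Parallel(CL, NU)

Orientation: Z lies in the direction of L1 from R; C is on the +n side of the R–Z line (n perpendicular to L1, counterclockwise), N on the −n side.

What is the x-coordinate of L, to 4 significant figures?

38.78

The slot axis is L1's direction at -47.1°, so u = (cos -47.1°, sin -47.1°) = (0.6807, -0.7325) and n = (−sin -47.1°, cos -47.1°) = (0.7325, 0.6807). R is at the origin and Z lies 53.1 along u from R, so Z = 53.1·u = (36.15, -38.90). Tangency of A1 to both parallel lines with radius 3.6 puts C and N at R ± 3.6·n: C = (2.637, 2.451), N = (-2.637, -2.451). Equal radii place L and U the same way about Z: L = Z + 3.6·n = (38.78, -36.45), U = Z − 3.6·n = (33.51, -41.35). So L.x = 38.78.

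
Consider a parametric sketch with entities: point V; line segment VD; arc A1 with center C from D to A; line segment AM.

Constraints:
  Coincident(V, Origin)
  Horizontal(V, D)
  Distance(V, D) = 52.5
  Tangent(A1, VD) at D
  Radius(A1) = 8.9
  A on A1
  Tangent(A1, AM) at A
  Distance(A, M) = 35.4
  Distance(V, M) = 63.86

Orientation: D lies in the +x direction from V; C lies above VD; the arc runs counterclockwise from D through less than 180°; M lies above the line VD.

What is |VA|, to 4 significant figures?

61.87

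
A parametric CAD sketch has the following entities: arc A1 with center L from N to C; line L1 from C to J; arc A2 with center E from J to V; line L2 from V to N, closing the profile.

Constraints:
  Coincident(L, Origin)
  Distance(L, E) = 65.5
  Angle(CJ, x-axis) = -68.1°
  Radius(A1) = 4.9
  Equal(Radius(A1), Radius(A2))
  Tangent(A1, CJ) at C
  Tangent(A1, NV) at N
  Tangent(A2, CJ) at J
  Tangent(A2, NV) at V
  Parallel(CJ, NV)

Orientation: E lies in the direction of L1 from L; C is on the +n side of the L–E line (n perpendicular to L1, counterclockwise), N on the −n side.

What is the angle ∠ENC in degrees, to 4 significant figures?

85.72°

L is at the origin and E lies 65.5 along u from L, so E = 65.5·u = (24.43, -60.77). Tangency of A1 to both parallel lines with radius 4.9 puts C and N at L ± 4.9·n: C = (4.546, 1.828), N = (-4.546, -1.828). Then cos ∠ENC = NE·NC / (|NE||NC|), giving 85.72°.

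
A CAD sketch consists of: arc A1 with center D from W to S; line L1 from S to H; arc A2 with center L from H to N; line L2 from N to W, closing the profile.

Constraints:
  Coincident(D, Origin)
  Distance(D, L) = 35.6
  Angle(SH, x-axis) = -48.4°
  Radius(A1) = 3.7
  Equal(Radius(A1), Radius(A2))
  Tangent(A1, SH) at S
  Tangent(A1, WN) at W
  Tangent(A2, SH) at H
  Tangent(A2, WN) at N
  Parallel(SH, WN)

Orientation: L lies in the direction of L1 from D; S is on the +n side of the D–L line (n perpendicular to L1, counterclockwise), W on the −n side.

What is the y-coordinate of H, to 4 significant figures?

-24.17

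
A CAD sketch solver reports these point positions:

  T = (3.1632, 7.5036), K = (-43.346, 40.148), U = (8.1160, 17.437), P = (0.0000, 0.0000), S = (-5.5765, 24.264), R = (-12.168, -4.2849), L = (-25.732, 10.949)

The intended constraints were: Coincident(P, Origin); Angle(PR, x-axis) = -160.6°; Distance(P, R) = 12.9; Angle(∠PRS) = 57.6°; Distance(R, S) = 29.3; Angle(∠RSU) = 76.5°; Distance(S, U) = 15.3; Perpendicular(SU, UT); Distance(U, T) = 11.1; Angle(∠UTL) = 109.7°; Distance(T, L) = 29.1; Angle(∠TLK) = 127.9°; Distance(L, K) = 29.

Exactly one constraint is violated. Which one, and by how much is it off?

Distance(L, K) = 29 — off by 5.10.

P = (0.00, 0.00) ✓; PR at -160.6° ✓; |PR| = 12.90 ✓; ∠PRS = 57.60° ✓; |RS| = 29.30 ✓; ∠RSU = 76.50° ✓; |SU| = 15.30 ✓; ∠(SU, UT) = 90.00° ✓; |UT| = 11.10 ✓; ∠UTL = 109.7° ✓; |TL| = 29.10 ✓; ∠TLK = 127.9° ✓; |LK| = 34.10 ✗.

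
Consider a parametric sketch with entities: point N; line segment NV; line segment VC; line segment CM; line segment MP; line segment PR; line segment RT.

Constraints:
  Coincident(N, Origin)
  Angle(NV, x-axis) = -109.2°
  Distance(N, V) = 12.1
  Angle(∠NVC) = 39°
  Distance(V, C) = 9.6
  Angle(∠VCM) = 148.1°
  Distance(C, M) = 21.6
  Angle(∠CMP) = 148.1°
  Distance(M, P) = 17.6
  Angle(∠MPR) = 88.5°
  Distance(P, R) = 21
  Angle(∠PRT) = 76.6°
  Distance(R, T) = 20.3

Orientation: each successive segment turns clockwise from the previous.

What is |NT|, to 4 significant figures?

9.062

N is at the origin; NV runs at -109.2° with length 12.1, so V = (-3.979, -11.43). ∠NVC = 39.0° gives VC at 109.8° from the x-axis; with |VC| = 9.6, C = (-7.231, -2.394). ∠VCM = 148.1° gives CM at 77.90° from the x-axis; with |CM| = 21.6, M = (-2.703, 18.73). ∠CMP = 148.1° gives MP at 46.00° from the x-axis; with |MP| = 17.6, P = (9.523, 31.39). ∠MPR = 88.5° gives PR at -45.50° from the x-axis; with |PR| = 21.0, R = (24.24, 16.41). ∠PRT = 76.6° gives RT at -148.9° from the x-axis; with |RT| = 20.3, T = (6.859, 5.922). Then |NT| = |T − N| = 9.062.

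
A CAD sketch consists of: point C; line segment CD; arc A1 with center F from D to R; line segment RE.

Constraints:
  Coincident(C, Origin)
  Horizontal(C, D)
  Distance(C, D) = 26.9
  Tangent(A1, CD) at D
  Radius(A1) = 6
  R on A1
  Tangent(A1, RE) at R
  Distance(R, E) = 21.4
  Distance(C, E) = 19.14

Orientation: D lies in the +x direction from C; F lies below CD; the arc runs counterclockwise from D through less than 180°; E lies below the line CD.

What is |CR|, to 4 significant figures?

22.61

Checks: |FD| = 6.000 ✓; |FR| = 6.000 ✓; ∠(FR, RE) = 90.00° ✓; |RE| = 21.40 ✓; |CE| = 19.14 ✓.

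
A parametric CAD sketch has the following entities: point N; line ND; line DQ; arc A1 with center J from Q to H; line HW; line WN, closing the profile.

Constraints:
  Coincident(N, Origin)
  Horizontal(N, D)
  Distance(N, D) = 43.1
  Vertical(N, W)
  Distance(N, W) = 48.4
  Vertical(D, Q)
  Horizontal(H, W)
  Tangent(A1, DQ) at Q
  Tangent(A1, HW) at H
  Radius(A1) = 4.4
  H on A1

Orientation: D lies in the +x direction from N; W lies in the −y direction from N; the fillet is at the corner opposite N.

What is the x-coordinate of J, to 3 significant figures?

38.7

N is at the origin; N and D share the same y with |ND| = 43.1 and D on the +x side, so D = (43.1, 0.00). NW is vertical with |NW| = 48.4 and W on the −y side, so W = (0.00, -48.4). The virtual corner opposite N is at (43.1, -48.4). Since A1 is tangent to DQ there, JQ ⟂ DQ and since A1 is tangent to HW there, JH ⟂ HW, with radius 4.4, so the center J sits 4.4 in from both sides at J = (38.7, -44.0). So J.x = 38.7.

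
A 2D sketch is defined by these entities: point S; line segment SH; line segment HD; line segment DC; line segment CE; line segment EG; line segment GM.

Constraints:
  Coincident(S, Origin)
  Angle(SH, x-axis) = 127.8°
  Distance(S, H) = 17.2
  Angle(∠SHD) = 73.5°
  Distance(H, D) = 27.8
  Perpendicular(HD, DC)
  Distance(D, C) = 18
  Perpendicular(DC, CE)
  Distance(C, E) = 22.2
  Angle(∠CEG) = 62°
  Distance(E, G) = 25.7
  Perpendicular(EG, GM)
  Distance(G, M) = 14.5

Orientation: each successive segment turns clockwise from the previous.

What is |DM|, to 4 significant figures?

3.405

∠CEG = 62.0° gives EG at 83.30° from the x-axis; with |EG| = 25.7, G = (4.212, 24.38). EG ⟂ GM, so GM runs at -6.700°; with |GM| = 14.5, M = (18.61, 22.69). Then |DM| = |M − D| = 3.405.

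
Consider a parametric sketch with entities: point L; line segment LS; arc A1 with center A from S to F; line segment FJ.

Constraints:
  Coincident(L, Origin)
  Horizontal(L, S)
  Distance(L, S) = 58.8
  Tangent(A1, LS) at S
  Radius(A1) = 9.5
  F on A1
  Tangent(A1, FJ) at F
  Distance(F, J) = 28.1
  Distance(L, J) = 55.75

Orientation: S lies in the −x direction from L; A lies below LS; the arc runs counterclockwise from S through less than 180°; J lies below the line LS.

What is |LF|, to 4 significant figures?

67.06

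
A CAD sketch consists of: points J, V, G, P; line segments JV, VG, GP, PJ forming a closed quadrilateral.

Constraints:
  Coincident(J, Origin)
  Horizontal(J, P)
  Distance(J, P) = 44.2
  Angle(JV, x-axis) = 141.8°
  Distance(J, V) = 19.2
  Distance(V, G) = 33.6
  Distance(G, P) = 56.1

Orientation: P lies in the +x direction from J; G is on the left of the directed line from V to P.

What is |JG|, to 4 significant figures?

39.59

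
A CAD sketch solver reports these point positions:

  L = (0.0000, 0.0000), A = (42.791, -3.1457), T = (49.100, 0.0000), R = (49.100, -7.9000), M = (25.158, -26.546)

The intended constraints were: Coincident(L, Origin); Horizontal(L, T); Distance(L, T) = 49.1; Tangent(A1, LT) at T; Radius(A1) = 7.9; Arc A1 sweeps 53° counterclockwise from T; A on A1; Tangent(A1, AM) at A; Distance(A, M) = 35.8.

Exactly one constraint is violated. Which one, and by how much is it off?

Distance(A, M) = 35.8 — off by 6.50.

L = (0.00, 0.00) ✓; L.y = 0.00, T.y = 0.00 ✓; |LT| = 49.10 ✓; ∠(RT, TL) = 90.00° ✓; |RT| = 7.900 ✓; bearing(R→A) − bearing(R→T) = 53.00° ✓; |RA| = 7.900 ✓; ∠(RA, AM) = 90.00° ✓; |AM| = 29.30 ✗.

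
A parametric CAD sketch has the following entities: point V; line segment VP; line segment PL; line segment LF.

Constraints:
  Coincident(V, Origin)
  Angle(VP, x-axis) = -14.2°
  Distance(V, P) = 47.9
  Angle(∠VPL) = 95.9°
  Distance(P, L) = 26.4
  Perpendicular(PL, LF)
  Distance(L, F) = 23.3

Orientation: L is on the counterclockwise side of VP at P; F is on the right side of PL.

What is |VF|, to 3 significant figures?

77.6

V is at the origin; VP runs at -14.2° with length 47.9, so P = 47.9·(cos -14.2°, sin -14.2°) = (46.4, -11.8). ∠VPL = 95.9°, so PL runs at -14.2° + (180° − 95.9°) = 69.9° from the x-axis; with |PL| = 26.4, L = P + 26.4·(cos 69.9°, sin 69.9°) = (55.5, 13.0). PL is perpendicular to LF; with |LF| = 23.3 on the right of PL, F = L + 23.3·(0.939, -0.344) = (77.4, 5.03). Then |VF| = |F − V| = 77.6.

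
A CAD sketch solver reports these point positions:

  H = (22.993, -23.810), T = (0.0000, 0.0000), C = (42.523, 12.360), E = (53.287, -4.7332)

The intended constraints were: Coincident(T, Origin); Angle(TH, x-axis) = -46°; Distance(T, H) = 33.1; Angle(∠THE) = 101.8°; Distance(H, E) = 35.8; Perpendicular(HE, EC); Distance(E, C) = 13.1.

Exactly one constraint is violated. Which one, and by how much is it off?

Distance(E, C) = 13.1 — off by 7.10.

T = (0.00, 0.00) ✓; TH at -46.00° ✓; |TH| = 33.10 ✓; ∠THE = 101.8° ✓; |HE| = 35.80 ✓; ∠(HE, EC) = 90.00° ✓; |EC| = 20.20 ✗.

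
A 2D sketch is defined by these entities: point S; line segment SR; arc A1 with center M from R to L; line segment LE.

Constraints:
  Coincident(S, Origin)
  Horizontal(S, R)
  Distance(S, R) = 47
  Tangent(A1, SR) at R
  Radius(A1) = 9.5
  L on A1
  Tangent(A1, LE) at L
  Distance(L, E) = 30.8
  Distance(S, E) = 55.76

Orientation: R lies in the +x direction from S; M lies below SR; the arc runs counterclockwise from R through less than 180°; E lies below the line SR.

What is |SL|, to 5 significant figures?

38.748

S is at the origin; SR is horizontal with |SR| = 47.0 and R on the +x side, so R = (47.000, 0.0000). Tangency of A1 to SR means the radius MR is perpendicular to SR, so M = R + (0, -9.5) = (47.000, -9.5000). Since ML ⟂ LE (tangency), |ME| = √(9.5² + 30.8²) = 32.232 regardless of where L sits on A1. So E lies on both circle(S, 55.76) and circle(M, 32.232); the below-SR intersection is E = (38.292, -40.533). L is the foot of the tangent from E: L = (37.503, -9.7432).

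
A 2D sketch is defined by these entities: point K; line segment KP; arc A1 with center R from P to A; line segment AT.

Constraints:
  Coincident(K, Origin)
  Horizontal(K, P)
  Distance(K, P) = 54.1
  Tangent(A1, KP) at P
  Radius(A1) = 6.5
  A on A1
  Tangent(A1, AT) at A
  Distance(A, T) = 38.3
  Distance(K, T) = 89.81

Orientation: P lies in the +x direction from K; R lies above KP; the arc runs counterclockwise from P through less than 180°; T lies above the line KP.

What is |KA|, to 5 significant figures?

59.013

Checks: ∠(RP, PK) = 90.00° ✓; |RP| = 6.500 ✓; |RA| = 6.500 ✓; ∠(RA, AT) = 90.00° ✓; |AT| = 38.30 ✓; |KT| = 89.81 ✓.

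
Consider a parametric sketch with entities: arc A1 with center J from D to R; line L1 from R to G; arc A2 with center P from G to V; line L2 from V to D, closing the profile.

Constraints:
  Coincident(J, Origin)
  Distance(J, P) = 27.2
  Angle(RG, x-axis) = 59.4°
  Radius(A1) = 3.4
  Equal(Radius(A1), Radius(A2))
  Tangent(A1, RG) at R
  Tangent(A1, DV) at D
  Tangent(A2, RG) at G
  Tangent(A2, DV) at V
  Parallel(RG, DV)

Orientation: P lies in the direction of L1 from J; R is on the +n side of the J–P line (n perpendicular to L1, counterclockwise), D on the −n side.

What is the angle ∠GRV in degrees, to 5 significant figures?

14.036°

Tangency of A1 to both parallel lines with radius 3.4 puts R and D at J ± 3.4·n: R = (-2.9265, 1.7307), D = (2.9265, -1.7307). Equal radii place G and V the same way about P: G = P + 3.4·n = (10.919, 25.143), V = P − 3.4·n = (16.772, 21.681). Then cos ∠GRV = RG·RV / (|RG||RV|), giving 14.036°.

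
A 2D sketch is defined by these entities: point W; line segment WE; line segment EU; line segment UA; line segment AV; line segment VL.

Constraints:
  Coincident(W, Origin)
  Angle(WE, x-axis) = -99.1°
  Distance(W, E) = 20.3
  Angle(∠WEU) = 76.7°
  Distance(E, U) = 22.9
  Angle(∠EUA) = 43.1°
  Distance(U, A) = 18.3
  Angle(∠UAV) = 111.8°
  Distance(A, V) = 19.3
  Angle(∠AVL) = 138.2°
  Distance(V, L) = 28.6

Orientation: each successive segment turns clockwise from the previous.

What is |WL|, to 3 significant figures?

48.1

∠UAV = 111.8° gives AV at -47.5° from the x-axis; with |AV| = 19.3, V = (5.77, -19.1). ∠AVL = 138.2° gives VL at -89.3° from the x-axis; with |VL| = 28.6, L = (6.12, -47.7). Then |WL| = |L − W| = 48.1.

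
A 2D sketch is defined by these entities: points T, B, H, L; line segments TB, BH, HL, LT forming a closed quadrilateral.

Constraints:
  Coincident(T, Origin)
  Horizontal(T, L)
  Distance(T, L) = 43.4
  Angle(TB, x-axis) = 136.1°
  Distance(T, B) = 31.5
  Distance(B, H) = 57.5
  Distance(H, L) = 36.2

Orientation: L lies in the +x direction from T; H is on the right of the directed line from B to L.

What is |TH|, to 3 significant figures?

26.3

Checks: T.y = 0.00, L.y = 0.00 ✓; |BH| = 57.50 ✓; |HL| = 36.20 ✓.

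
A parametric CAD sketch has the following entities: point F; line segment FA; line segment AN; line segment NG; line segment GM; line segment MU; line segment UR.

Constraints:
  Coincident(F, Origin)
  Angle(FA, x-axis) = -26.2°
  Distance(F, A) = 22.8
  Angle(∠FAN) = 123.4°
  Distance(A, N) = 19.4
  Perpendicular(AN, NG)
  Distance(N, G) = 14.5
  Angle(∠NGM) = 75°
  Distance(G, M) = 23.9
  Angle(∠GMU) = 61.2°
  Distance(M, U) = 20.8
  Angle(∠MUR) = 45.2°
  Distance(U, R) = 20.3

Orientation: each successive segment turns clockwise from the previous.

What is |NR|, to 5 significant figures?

15.873

F is at the origin; FA runs at -26.2° with length 22.8, so A = (20.457, -10.066). ∠FAN = 123.4° gives AN at -82.800° from the x-axis; with |AN| = 19.4, N = (22.889, -29.313). AN ⟂ NG, so NG runs at -172.80°; with |NG| = 14.5, G = (8.5033, -31.131). ∠NGM = 75.0° gives GM at 82.200° from the x-axis; with |GM| = 23.9, M = (11.747, -7.4518). ∠GMU = 61.2° gives MU at -36.600° from the x-axis; with |MU| = 20.8, U = (28.445, -19.853). ∠MUR = 45.2° gives UR at -171.40° from the x-axis; with |UR| = 20.3, R = (8.3737, -22.889). Then |NR| = |R − N| = 15.873.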